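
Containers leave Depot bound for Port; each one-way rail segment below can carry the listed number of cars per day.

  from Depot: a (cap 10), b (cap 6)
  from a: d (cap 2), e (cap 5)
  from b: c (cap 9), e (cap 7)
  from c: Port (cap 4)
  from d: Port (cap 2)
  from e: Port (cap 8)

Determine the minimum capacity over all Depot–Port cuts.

13

Augment Depot→a→d→Port: bottleneck 2, flow now 2.
Augment Depot→a→e→Port: bottleneck 5, flow now 7.
Augment Depot→b→c→Port: bottleneck 4, flow now 11.
Augment Depot→b→e→Port: bottleneck 2, flow now 13.
No augmenting path remains; maximum flow = 13.
By max-flow min-cut, the minimum cut capacity equals the max flow.
In the residual graph, reachable from Depot: {Depot, a}.
Min-cut edges: Depot→b (6), a→d (2), a→e (5); capacity 6 + 2 + 5 = 13.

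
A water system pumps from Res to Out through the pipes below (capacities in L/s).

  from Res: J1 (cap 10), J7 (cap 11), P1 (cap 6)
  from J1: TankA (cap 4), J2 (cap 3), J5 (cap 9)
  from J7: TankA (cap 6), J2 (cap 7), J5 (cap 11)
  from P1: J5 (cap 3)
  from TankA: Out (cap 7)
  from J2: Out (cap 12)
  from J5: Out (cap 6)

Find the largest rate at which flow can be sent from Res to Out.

23

Augment Res→J1→TankA→Out: bottleneck 4, flow now 4.
Augment Res→J1→J2→Out: bottleneck 3, flow now 7.
Augment Res→J1→J5→Out: bottleneck 3, flow now 10.
Augment Res→J7→TankA→Out: bottleneck 3, flow now 13.
Augment Res→J7→J2→Out: bottleneck 7, flow now 20.
Augment Res→J7→J5→Out: bottleneck 1, flow now 21.
Augment Res→P1→J5→Out: bottleneck 2, flow now 23.
No augmenting path remains; maximum flow = 23.
In the residual graph, reachable from Res: {Res, J1, J7, P1, TankA, J5}.
Min-cut edges: J1→J2 (3), J7→J2 (7), TankA→Out (7), J5→Out (6); capacity 3 + 7 + 7 + 6 = 23.
This cut is saturated, so no flow can exceed 23.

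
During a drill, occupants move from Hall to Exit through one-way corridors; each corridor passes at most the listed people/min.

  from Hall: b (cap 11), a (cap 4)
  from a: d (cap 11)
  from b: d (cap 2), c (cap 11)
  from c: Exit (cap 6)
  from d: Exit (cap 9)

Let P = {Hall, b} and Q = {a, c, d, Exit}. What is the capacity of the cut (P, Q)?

Edges leaving {Hall, b}: Hall→a (4), b→c (11), b→d (2).
Cut capacity = 4 + 11 + 2 = 17.

17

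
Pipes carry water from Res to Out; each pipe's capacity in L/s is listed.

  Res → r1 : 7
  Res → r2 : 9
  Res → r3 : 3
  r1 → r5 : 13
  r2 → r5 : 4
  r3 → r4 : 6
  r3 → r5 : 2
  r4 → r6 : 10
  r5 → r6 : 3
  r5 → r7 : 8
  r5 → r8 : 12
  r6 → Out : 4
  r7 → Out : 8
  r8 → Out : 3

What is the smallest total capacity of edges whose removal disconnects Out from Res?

Augment Res→r1→r5→r6→Out: bottleneck 3, flow now 3.
Augment Res→r1→r5→r7→Out: bottleneck 4, flow now 7.
Augment Res→r2→r5→r7→Out: bottleneck 4, flow now 11.
Augment Res→r3→r4→r6→Out: bottleneck 1, flow now 12.
Augment Res→r3→r5→r8→Out: bottleneck 2, flow now 14.
No augmenting path remains; maximum flow = 14.
By max-flow min-cut, the minimum cut capacity equals the max flow.
In the residual graph, reachable from Res: {Res, r2}.
Min-cut edges: Res→r1 (7), Res→r3 (3), r2→r5 (4); capacity 7 + 3 + 4 = 14.

14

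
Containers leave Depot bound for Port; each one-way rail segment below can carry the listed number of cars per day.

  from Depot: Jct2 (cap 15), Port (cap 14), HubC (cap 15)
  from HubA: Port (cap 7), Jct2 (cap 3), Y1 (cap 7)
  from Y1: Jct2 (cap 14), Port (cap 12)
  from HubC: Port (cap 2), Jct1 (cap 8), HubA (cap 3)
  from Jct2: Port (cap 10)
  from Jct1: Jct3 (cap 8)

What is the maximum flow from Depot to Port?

29

Augment Depot→Port: bottleneck 14, flow now 14.
Augment Depot→HubC→Port: bottleneck 2, flow now 16.
Augment Depot→Jct2→Port: bottleneck 10, flow now 26.
Augment Depot→HubC→HubA→Port: bottleneck 3, flow now 29.
No augmenting path remains; maximum flow = 29.
In the residual graph, reachable from Depot: {Depot, HubC, Jct2, Jct1, Jct3}.
Min-cut edges: Depot→Port (14), HubC→HubA (3), HubC→Port (2), Jct2→Port (10); capacity 14 + 3 + 2 + 10 = 29.
This cut is saturated, so no flow can exceed 29.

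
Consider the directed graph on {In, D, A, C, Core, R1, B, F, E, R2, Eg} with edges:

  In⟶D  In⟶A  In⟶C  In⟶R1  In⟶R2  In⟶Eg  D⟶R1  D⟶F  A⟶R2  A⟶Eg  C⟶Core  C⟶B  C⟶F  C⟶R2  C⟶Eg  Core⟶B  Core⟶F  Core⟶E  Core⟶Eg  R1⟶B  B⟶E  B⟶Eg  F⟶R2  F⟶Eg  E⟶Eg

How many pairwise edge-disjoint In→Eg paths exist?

5

Assign every edge capacity 1; by Menger, the answer equals the max flow.
Path In→Eg (+1); total 1.
Path In→A→Eg (+1); total 2.
Path In→C→Eg (+1); total 3.
Path In→D→F→Eg (+1); total 4.
Path In→R1→B→Eg (+1); total 5.
No residual In→Eg path; max flow = 5.
Certifying cut of size 5: {In→A, In→C, In→D, In→Eg, In→R1}.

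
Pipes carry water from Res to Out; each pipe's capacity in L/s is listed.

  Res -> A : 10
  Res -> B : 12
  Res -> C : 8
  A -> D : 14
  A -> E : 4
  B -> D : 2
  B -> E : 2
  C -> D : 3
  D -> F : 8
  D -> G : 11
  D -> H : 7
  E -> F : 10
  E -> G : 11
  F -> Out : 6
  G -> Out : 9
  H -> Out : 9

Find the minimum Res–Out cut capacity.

Augment Res→A→D→F→Out: bottleneck 6, flow now 6.
Augment Res→A→D→G→Out: bottleneck 4, flow now 10.
Augment Res→B→D→G→Out: bottleneck 2, flow now 12.
Augment Res→B→E→G→Out: bottleneck 2, flow now 14.
Augment Res→C→D→G→Out: bottleneck 1, flow now 15.
Augment Res→C→D→H→Out: bottleneck 2, flow now 17.
No augmenting path remains; maximum flow = 17.
By max-flow min-cut, the minimum cut capacity equals the max flow.
In the residual graph, reachable from Res: {Res, B, C}.
Min-cut edges: Res→A (10), B→D (2), B→E (2), C→D (3); capacity 10 + 2 + 2 + 3 = 17.

17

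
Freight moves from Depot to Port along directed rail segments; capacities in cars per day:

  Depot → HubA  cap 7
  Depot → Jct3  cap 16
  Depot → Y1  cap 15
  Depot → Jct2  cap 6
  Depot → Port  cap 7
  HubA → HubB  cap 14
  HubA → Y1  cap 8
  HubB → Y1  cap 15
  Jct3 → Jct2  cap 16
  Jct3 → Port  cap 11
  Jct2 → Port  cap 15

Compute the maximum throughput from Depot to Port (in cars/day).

Augment Depot→Port: bottleneck 7, flow now 7.
Augment Depot→Jct3→Port: bottleneck 11, flow now 18.
Augment Depot→Jct2→Port: bottleneck 6, flow now 24.
Augment Depot→Jct3→Jct2→Port: bottleneck 5, flow now 29.
No augmenting path remains; maximum flow = 29.
In the residual graph, reachable from Depot: {Depot, HubA, HubB, Y1}.
Min-cut edges: Depot→Jct3 (16), Depot→Jct2 (6), Depot→Port (7); capacity 16 + 6 + 7 = 29.
This cut is saturated, so no flow can exceed 29.

29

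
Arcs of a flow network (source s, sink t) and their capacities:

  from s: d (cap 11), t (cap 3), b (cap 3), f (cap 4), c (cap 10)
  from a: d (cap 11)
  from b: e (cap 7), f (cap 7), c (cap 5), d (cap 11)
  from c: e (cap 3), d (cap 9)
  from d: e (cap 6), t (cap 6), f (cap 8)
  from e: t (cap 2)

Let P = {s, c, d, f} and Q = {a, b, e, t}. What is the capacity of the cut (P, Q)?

Edges leaving {s, c, d, f}: s→b (3), s→t (3), c→e (3), d→e (6), d→t (6).
Cut capacity = 3 + 3 + 3 + 6 + 6 = 21.

21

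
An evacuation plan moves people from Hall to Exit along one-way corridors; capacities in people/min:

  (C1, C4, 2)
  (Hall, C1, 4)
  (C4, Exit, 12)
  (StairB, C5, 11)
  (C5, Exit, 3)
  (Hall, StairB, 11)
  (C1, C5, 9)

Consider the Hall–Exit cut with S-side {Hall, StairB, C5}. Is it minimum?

Given cut capacity: 4 + 3 = 7.
Augment Hall→C1→C4→Exit: bottleneck 2, flow now 2.
Augment Hall→C1→C5→Exit: bottleneck 2, flow now 4.
Augment Hall→StairB→C5→Exit: bottleneck 1, flow now 5.
No augmenting path remains; maximum flow = 5.
In the residual graph, reachable from Hall: {Hall, C1, StairB, C5}.
Min-cut edges: C1→C4 (2), C5→Exit (3); capacity 2 + 3 = 5.
Cut capacity 7 exceeds the max flow 5, so it is not minimum.

No — its capacity is 7, but the minimum cut has capacity 5.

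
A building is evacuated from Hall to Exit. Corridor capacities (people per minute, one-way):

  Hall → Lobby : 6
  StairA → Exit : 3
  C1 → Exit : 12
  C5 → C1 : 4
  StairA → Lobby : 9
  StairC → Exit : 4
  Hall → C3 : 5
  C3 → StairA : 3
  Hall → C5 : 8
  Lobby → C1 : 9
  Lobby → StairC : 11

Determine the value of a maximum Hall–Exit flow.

Augment Hall→C3→StairA→Exit: bottleneck 3, flow now 3.
Augment Hall→C5→C1→Exit: bottleneck 4, flow now 7.
Augment Hall→Lobby→StairC→Exit: bottleneck 4, flow now 11.
Augment Hall→Lobby→C1→Exit: bottleneck 2, flow now 13.
No augmenting path remains; maximum flow = 13.
In the residual graph, reachable from Hall: {Hall, C3, C5}.
Min-cut edges: Hall→Lobby (6), C3→StairA (3), C5→C1 (4); capacity 6 + 3 + 4 = 13.
This cut is saturated, so no flow can exceed 13.

13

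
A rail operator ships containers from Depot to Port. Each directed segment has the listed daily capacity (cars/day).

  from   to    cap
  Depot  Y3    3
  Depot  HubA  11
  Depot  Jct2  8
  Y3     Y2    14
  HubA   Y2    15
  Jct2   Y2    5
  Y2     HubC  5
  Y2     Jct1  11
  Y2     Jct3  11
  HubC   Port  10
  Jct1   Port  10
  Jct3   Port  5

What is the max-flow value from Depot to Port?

Augment Depot→Y3→Y2→HubC→Port: bottleneck 3, flow now 3.
Augment Depot→HubA→Y2→HubC→Port: bottleneck 2, flow now 5.
Augment Depot→HubA→Y2→Jct1→Port: bottleneck 9, flow now 14.
Augment Depot→Jct2→Y2→Jct1→Port: bottleneck 1, flow now 15.
Augment Depot→Jct2→Y2→Jct3→Port: bottleneck 4, flow now 19.
No augmenting path remains; maximum flow = 19.
In the residual graph, reachable from Depot: {Depot, Jct2}.
Min-cut edges: Depot→Y3 (3), Depot→HubA (11), Jct2→Y2 (5); capacity 3 + 11 + 5 = 19.
This cut is saturated, so no flow can exceed 19.

19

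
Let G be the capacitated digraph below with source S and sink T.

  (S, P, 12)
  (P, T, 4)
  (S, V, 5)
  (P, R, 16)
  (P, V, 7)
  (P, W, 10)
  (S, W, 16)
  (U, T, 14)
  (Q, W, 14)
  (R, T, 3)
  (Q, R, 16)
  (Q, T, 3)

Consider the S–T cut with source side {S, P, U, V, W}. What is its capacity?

34

Edges leaving {S, P, U, V, W}: P→R (16), P→T (4), U→T (14).
Cut capacity = 16 + 4 + 14 = 34.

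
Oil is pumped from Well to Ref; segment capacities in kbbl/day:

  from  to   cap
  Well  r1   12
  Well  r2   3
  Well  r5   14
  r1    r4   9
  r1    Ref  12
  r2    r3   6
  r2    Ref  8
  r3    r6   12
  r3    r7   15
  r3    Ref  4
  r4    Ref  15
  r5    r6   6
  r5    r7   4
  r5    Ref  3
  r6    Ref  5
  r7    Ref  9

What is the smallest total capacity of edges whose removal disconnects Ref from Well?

27

Augment Well→r1→Ref: bottleneck 12, flow now 12.
Augment Well→r2→Ref: bottleneck 3, flow now 15.
Augment Well→r5→Ref: bottleneck 3, flow now 18.
Augment Well→r5→r6→Ref: bottleneck 5, flow now 23.
Augment Well→r5→r7→Ref: bottleneck 4, flow now 27.
No augmenting path remains; maximum flow = 27.
By max-flow min-cut, the minimum cut capacity equals the max flow.
In the residual graph, reachable from Well: {Well, r5, r6}.
Min-cut edges: Well→r1 (12), Well→r2 (3), r5→r7 (4), r5→Ref (3), r6→Ref (5); capacity 12 + 3 + 4 + 3 + 5 = 27.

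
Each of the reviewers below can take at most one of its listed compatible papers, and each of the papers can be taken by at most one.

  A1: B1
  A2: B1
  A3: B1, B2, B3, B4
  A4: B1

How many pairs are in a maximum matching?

2

Unit-capacity flow: source→left, listed edges, right→sink; max matching = max flow.
Augmenting path A1→B1 (+1); matched 1.
Augmenting path A3→B2 (+1); matched 2.
No augmenting path remains; maximum matching = 2.
König certificate: {A3, B1} is a vertex cover of size 2 (every listed pair touches it), so no matching can be larger.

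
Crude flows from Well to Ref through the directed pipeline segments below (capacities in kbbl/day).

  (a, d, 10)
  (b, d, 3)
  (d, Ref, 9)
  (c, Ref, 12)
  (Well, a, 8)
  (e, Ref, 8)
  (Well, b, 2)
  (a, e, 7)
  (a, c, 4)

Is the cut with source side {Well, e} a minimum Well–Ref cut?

Given cut capacity: 8 + 2 + 8 = 18.
Augment Well→a→c→Ref: bottleneck 4, flow now 4.
Augment Well→a→d→Ref: bottleneck 4, flow now 8.
Augment Well→b→d→Ref: bottleneck 2, flow now 10.
No augmenting path remains; maximum flow = 10.
In the residual graph, reachable from Well: {Well}.
Min-cut edges: Well→a (8), Well→b (2); capacity 8 + 2 = 10.
Cut capacity 18 exceeds the max flow 10, so it is not minimum.

No — its capacity is 18, but the minimum cut has capacity 10.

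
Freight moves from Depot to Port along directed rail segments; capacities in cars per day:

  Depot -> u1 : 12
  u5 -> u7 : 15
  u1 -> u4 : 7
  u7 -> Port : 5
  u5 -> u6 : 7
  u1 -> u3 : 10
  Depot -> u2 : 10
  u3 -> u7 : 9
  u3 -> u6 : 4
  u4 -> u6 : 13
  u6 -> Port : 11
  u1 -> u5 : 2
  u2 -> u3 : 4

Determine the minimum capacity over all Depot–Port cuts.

16

Augment Depot→u1→u3→u6→Port: bottleneck 4, flow now 4.
Augment Depot→u1→u3→u7→Port: bottleneck 5, flow now 9.
Augment Depot→u1→u4→u6→Port: bottleneck 3, flow now 12.
Augment Depot→u2→u3→u1→u4→u6→Port: bottleneck 4, flow now 16. (uses reverse residual edge)
No augmenting path remains; maximum flow = 16.
By max-flow min-cut, the minimum cut capacity equals the max flow.
In the residual graph, reachable from Depot: {Depot, u2}.
Min-cut edges: Depot→u1 (12), u2→u3 (4); capacity 12 + 4 = 16.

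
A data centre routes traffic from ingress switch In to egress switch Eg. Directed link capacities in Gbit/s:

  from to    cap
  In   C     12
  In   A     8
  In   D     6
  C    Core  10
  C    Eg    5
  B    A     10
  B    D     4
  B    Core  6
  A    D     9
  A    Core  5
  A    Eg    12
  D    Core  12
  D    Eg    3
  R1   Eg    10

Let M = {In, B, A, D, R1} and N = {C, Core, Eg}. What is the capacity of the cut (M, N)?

Edges leaving {In, B, A, D, R1}: In→C (12), B→Core (6), A→Core (5), A→Eg (12), D→Core (12), D→Eg (3), R1→Eg (10).
Cut capacity = 12 + 6 + 5 + 12 + 12 + 3 + 10 = 60.

60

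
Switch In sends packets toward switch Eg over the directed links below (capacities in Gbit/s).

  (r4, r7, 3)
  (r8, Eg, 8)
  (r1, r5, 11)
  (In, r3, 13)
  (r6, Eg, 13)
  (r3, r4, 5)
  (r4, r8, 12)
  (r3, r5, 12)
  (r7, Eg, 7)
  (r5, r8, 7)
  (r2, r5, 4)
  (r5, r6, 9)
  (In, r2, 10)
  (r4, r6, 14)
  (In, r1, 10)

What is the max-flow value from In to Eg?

21

Augment In→r1→r5→r6→Eg: bottleneck 9, flow now 9.
Augment In→r1→r5→r8→Eg: bottleneck 1, flow now 10.
Augment In→r2→r5→r8→Eg: bottleneck 4, flow now 14.
Augment In→r3→r4→r6→Eg: bottleneck 4, flow now 18.
Augment In→r3→r4→r7→Eg: bottleneck 1, flow now 19.
Augment In→r3→r5→r8→Eg: bottleneck 2, flow now 21.
No augmenting path remains; maximum flow = 21.
In the residual graph, reachable from In: {In, r1, r2, r3, r5}.
Min-cut edges: r3→r4 (5), r5→r6 (9), r5→r8 (7); capacity 5 + 9 + 7 = 21.
This cut is saturated, so no flow can exceed 21.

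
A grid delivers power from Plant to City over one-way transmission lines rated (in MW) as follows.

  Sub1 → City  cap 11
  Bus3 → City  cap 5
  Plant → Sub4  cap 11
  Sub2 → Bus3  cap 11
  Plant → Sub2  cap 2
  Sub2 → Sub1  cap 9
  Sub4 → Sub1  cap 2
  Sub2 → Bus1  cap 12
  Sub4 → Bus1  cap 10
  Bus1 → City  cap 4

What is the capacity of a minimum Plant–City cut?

8

Augment Plant→Sub4→Sub1→City: bottleneck 2, flow now 2.
Augment Plant→Sub4→Bus1→City: bottleneck 4, flow now 6.
Augment Plant→Sub2→Bus3→City: bottleneck 2, flow now 8.
No augmenting path remains; maximum flow = 8.
By max-flow min-cut, the minimum cut capacity equals the max flow.
In the residual graph, reachable from Plant: {Plant, Sub4, Bus1}.
Min-cut edges: Plant→Sub2 (2), Sub4→Sub1 (2), Bus1→City (4); capacity 2 + 2 + 4 = 8.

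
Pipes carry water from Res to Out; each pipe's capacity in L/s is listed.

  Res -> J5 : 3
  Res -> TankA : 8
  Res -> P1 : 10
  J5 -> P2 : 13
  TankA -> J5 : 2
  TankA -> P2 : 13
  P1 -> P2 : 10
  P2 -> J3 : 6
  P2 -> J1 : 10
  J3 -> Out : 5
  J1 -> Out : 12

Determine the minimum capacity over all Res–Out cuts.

Augment Res→J5→P2→J3→Out: bottleneck 3, flow now 3.
Augment Res→TankA→P2→J3→Out: bottleneck 2, flow now 5.
Augment Res→TankA→P2→J1→Out: bottleneck 6, flow now 11.
Augment Res→P1→P2→J1→Out: bottleneck 4, flow now 15.
No augmenting path remains; maximum flow = 15.
By max-flow min-cut, the minimum cut capacity equals the max flow.
In the residual graph, reachable from Res: {Res, J5, TankA, P1, P2, J3}.
Min-cut edges: P2→J1 (10), J3→Out (5); capacity 10 + 5 = 15.

15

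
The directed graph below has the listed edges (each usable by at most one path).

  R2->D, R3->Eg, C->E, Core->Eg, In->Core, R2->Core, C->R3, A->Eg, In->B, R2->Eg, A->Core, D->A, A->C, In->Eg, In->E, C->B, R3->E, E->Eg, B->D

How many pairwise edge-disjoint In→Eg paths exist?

Assign every edge capacity 1; by Menger, the answer equals the max flow.
Path In→Eg (+1); total 1.
Path In→Core→Eg (+1); total 2.
Path In→E→Eg (+1); total 3.
Path In→B→D→A→Eg (+1); total 4.
No residual In→Eg path; max flow = 4.
Certifying cut of size 4: {In→B, In→Core, In→E, In→Eg}.

4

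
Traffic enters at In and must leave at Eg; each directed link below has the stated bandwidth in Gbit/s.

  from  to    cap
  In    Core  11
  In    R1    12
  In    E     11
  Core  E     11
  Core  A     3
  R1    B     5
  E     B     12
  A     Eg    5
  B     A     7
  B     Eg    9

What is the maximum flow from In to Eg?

14

Augment In→Core→A→Eg: bottleneck 3, flow now 3.
Augment In→R1→B→Eg: bottleneck 5, flow now 8.
Augment In→E→B→Eg: bottleneck 4, flow now 12.
Augment In→E→B→A→Eg: bottleneck 2, flow now 14.
No augmenting path remains; maximum flow = 14.
In the residual graph, reachable from In: {In, Core, R1, E, A, B}.
Min-cut edges: A→Eg (5), B→Eg (9); capacity 5 + 9 = 14.
This cut is saturated, so no flow can exceed 14.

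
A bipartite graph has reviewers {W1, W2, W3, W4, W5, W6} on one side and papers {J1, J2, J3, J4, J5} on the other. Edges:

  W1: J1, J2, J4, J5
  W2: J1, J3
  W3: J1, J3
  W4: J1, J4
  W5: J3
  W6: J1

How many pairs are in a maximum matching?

Unit-capacity flow: source→left, listed edges, right→sink; max matching = max flow.
Augmenting path W1→J1 (+1); matched 1.
Augmenting path W2→J3 (+1); matched 2.
Augmenting path W4→J4 (+1); matched 3.
Augmenting path W3→J1→W1→J2 (+1); matched 4.
No augmenting path remains; maximum matching = 4.
König certificate: {W1, W4, J1, J3} is a vertex cover of size 4 (every listed pair touches it), so no matching can be larger.

4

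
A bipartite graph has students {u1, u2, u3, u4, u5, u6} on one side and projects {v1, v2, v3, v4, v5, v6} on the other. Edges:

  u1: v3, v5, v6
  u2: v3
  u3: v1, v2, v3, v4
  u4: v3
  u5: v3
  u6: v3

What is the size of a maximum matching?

3

Unit-capacity flow: source→left, listed edges, right→sink; max matching = max flow.
Augmenting path u1→v3 (+1); matched 1.
Augmenting path u3→v1 (+1); matched 2.
Augmenting path u2→v3→u1→v5 (+1); matched 3.
No augmenting path remains; maximum matching = 3.
König certificate: {u1, u3, v3} is a vertex cover of size 3 (every listed pair touches it), so no matching can be larger.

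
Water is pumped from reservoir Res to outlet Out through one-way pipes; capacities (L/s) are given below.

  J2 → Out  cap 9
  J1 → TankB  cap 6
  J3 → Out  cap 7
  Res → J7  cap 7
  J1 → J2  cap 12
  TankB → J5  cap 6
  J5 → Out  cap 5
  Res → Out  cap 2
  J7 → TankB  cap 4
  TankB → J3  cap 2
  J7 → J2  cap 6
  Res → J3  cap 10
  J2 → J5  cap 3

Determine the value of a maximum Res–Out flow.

Augment Res→Out: bottleneck 2, flow now 2.
Augment Res→J3→Out: bottleneck 7, flow now 9.
Augment Res→J7→J2→Out: bottleneck 6, flow now 15.
Augment Res→J7→TankB→J5→Out: bottleneck 1, flow now 16.
No augmenting path remains; maximum flow = 16.
In the residual graph, reachable from Res: {Res, J3}.
Min-cut edges: Res→J7 (7), Res→Out (2), J3→Out (7); capacity 7 + 2 + 7 = 16.
This cut is saturated, so no flow can exceed 16.

16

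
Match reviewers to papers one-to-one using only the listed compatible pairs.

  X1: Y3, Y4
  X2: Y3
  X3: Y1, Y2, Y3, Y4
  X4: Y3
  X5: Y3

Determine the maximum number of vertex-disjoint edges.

3

Unit-capacity flow: source→left, listed edges, right→sink; max matching = max flow.
Augmenting path X1→Y3 (+1); matched 1.
Augmenting path X3→Y1 (+1); matched 2.
Augmenting path X2→Y3→X1→Y4 (+1); matched 3.
No augmenting path remains; maximum matching = 3.
König certificate: {X1, X3, Y3} is a vertex cover of size 3 (every listed pair touches it), so no matching can be larger.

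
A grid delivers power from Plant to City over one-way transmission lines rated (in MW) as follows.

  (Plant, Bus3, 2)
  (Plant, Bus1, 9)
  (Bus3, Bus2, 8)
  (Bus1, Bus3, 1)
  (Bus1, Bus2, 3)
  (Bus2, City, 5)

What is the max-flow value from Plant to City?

Augment Plant→Bus3→Bus2→City: bottleneck 2, flow now 2.
Augment Plant→Bus1→Bus2→City: bottleneck 3, flow now 5.
No augmenting path remains; maximum flow = 5.
In the residual graph, reachable from Plant: {Plant, Bus3, Bus1, Bus2}.
Min-cut edges: Bus2→City (5); capacity 5 = 5.
This cut is saturated, so no flow can exceed 5.

5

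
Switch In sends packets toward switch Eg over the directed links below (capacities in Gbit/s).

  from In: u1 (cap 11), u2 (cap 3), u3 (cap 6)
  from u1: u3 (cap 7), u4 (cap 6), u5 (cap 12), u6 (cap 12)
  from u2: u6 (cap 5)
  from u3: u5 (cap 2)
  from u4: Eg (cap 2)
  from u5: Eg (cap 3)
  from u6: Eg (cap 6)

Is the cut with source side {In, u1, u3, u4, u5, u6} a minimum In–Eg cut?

No — its capacity is 14, but the minimum cut has capacity 11.

Given cut capacity: 3 + 2 + 3 + 6 = 14.
Augment In→u1→u4→Eg: bottleneck 2, flow now 2.
Augment In→u1→u5→Eg: bottleneck 3, flow now 5.
Augment In→u1→u6→Eg: bottleneck 6, flow now 11.
No augmenting path remains; maximum flow = 11.
In the residual graph, reachable from In: {In, u1, u2, u3, u4, u5, u6}.
Min-cut edges: u4→Eg (2), u5→Eg (3), u6→Eg (6); capacity 2 + 3 + 6 = 11.
Cut capacity 14 exceeds the max flow 11, so it is not minimum.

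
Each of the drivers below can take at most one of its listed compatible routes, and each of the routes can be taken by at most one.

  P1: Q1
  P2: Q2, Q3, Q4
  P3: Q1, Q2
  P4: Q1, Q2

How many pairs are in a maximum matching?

3

Unit-capacity flow: source→left, listed edges, right→sink; max matching = max flow.
Augmenting path P1→Q1 (+1); matched 1.
Augmenting path P2→Q2 (+1); matched 2.
Augmenting path P3→Q2→P2→Q3 (+1); matched 3.
No augmenting path remains; maximum matching = 3.
König certificate: {P2, Q1, Q2} is a vertex cover of size 3 (every listed pair touches it), so no matching can be larger.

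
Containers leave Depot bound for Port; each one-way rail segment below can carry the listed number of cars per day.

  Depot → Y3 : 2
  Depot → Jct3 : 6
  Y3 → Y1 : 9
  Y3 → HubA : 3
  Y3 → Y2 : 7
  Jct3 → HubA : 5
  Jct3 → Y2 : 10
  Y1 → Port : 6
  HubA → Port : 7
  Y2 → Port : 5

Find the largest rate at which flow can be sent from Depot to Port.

8

Augment Depot→Y3→Y1→Port: bottleneck 2, flow now 2.
Augment Depot→Jct3→HubA→Port: bottleneck 5, flow now 7.
Augment Depot→Jct3→Y2→Port: bottleneck 1, flow now 8.
No augmenting path remains; maximum flow = 8.
In the residual graph, reachable from Depot: {Depot}.
Min-cut edges: Depot→Y3 (2), Depot→Jct3 (6); capacity 2 + 6 = 8.
This cut is saturated, so no flow can exceed 8.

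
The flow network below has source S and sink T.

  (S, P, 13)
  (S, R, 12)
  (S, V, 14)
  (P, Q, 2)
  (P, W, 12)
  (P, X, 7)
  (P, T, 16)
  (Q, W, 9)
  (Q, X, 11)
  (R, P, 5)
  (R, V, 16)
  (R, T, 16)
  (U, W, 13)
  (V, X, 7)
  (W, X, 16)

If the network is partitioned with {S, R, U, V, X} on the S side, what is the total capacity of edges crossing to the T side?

Edges leaving {S, R, U, V, X}: S→P (13), R→P (5), R→T (16), U→W (13).
Cut capacity = 13 + 5 + 16 + 13 = 47.

47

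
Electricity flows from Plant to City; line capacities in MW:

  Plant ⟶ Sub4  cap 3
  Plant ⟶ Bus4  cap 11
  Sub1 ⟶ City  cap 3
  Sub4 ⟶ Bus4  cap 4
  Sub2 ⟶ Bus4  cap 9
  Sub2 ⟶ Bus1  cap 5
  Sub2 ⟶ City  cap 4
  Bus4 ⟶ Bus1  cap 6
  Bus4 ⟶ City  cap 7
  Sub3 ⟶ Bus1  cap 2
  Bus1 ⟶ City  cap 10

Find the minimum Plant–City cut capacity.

13

Augment Plant→Bus4→City: bottleneck 7, flow now 7.
Augment Plant→Bus4→Bus1→City: bottleneck 4, flow now 11.
Augment Plant→Sub4→Bus4→Bus1→City: bottleneck 2, flow now 13.
No augmenting path remains; maximum flow = 13.
By max-flow min-cut, the minimum cut capacity equals the max flow.
In the residual graph, reachable from Plant: {Plant, Sub4, Bus4}.
Min-cut edges: Bus4→Bus1 (6), Bus4→City (7); capacity 6 + 7 = 13.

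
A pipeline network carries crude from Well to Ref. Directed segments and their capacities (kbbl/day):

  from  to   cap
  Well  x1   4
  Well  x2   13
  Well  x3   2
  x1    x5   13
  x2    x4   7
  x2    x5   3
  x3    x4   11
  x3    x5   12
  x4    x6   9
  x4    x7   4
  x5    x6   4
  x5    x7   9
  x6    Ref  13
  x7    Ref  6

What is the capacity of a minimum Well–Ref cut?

Augment Well→x1→x5→x6→Ref: bottleneck 4, flow now 4.
Augment Well→x2→x4→x6→Ref: bottleneck 7, flow now 11.
Augment Well→x2→x5→x7→Ref: bottleneck 3, flow now 14.
Augment Well→x3→x4→x6→Ref: bottleneck 2, flow now 16.
No augmenting path remains; maximum flow = 16.
By max-flow min-cut, the minimum cut capacity equals the max flow.
In the residual graph, reachable from Well: {Well, x2}.
Min-cut edges: Well→x1 (4), Well→x3 (2), x2→x4 (7), x2→x5 (3); capacity 4 + 2 + 7 + 3 = 16.

16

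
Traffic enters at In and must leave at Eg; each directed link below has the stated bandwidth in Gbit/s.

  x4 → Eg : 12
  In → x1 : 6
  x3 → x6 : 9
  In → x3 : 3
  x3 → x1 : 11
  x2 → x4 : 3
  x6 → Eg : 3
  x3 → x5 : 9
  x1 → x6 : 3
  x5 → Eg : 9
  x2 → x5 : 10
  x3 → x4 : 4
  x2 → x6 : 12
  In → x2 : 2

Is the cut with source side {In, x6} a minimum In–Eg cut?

Given cut capacity: 6 + 2 + 3 + 3 = 14.
Augment In→x1→x6→Eg: bottleneck 3, flow now 3.
Augment In→x2→x4→Eg: bottleneck 2, flow now 5.
Augment In→x3→x4→Eg: bottleneck 3, flow now 8.
No augmenting path remains; maximum flow = 8.
In the residual graph, reachable from In: {In, x1}.
Min-cut edges: In→x2 (2), In→x3 (3), x1→x6 (3); capacity 2 + 3 + 3 = 8.
Cut capacity 14 exceeds the max flow 8, so it is not minimum.

No — its capacity is 14, but the minimum cut has capacity 8.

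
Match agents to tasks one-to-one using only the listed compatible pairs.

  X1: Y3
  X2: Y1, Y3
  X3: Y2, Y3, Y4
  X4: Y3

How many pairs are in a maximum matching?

3

Unit-capacity flow: source→left, listed edges, right→sink; max matching = max flow.
Augmenting path X1→Y3 (+1); matched 1.
Augmenting path X2→Y1 (+1); matched 2.
Augmenting path X3→Y2 (+1); matched 3.
No augmenting path remains; maximum matching = 3.
König certificate: {X2, X3, Y3} is a vertex cover of size 3 (every listed pair touches it), so no matching can be larger.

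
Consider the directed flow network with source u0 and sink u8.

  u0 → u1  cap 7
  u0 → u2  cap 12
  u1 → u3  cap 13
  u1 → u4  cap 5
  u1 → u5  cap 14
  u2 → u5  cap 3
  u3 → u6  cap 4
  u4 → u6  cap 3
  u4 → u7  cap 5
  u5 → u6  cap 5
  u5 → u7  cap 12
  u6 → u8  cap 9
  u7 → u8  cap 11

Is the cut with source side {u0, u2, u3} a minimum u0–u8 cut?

Given cut capacity: 7 + 3 + 4 = 14.
Augment u0→u1→u3→u6→u8: bottleneck 4, flow now 4.
Augment u0→u1→u4→u6→u8: bottleneck 3, flow now 7.
Augment u0→u2→u5→u6→u8: bottleneck 2, flow now 9.
Augment u0→u2→u5→u7→u8: bottleneck 1, flow now 10.
No augmenting path remains; maximum flow = 10.
In the residual graph, reachable from u0: {u0, u2}.
Min-cut edges: u0→u1 (7), u2→u5 (3); capacity 7 + 3 = 10.
Cut capacity 14 exceeds the max flow 10, so it is not minimum.

No — its capacity is 14, but the minimum cut has capacity 10.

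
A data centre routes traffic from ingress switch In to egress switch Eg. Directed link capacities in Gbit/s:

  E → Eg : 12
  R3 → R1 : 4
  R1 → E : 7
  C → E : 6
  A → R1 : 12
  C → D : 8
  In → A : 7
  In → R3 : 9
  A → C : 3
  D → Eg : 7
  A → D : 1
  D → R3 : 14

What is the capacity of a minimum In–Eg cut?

Augment In→A→D→Eg: bottleneck 1, flow now 1.
Augment In→R3→R1→E→Eg: bottleneck 4, flow now 5.
Augment In→A→R1→E→Eg: bottleneck 3, flow now 8.
Augment In→A→C→E→Eg: bottleneck 3, flow now 11.
No augmenting path remains; maximum flow = 11.
By max-flow min-cut, the minimum cut capacity equals the max flow.
In the residual graph, reachable from In: {In, R3}.
Min-cut edges: In→A (7), R3→R1 (4); capacity 7 + 4 = 11.

11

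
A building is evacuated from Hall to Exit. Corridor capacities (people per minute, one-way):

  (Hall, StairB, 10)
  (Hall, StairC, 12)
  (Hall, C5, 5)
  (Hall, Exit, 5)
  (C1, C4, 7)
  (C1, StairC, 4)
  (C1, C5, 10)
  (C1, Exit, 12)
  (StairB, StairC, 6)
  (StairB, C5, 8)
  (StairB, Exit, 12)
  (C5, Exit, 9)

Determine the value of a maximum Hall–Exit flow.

Augment Hall→Exit: bottleneck 5, flow now 5.
Augment Hall→StairB→Exit: bottleneck 10, flow now 15.
Augment Hall→C5→Exit: bottleneck 5, flow now 20.
No augmenting path remains; maximum flow = 20.
In the residual graph, reachable from Hall: {Hall, StairC}.
Min-cut edges: Hall→StairB (10), Hall→C5 (5), Hall→Exit (5); capacity 10 + 5 + 5 = 20.
This cut is saturated, so no flow can exceed 20.

20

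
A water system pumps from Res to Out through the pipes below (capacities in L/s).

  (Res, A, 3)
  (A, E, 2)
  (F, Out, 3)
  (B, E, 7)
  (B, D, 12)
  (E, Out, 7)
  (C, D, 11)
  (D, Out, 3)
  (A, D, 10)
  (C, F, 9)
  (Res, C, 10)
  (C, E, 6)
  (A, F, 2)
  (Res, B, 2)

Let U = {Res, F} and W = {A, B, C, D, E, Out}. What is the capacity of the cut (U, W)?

Edges leaving {Res, F}: Res→A (3), Res→B (2), Res→C (10), F→Out (3).
Cut capacity = 3 + 2 + 10 + 3 = 18.

18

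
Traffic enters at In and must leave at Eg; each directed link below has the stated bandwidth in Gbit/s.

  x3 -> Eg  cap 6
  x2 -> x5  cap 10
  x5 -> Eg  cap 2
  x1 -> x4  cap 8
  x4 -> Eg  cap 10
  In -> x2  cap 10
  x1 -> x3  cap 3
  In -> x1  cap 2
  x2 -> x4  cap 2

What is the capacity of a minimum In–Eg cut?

Augment In→x1→x3→Eg: bottleneck 2, flow now 2.
Augment In→x2→x4→Eg: bottleneck 2, flow now 4.
Augment In→x2→x5→Eg: bottleneck 2, flow now 6.
No augmenting path remains; maximum flow = 6.
By max-flow min-cut, the minimum cut capacity equals the max flow.
In the residual graph, reachable from In: {In, x2, x5}.
Min-cut edges: In→x1 (2), x2→x4 (2), x5→Eg (2); capacity 2 + 2 + 2 = 6.

6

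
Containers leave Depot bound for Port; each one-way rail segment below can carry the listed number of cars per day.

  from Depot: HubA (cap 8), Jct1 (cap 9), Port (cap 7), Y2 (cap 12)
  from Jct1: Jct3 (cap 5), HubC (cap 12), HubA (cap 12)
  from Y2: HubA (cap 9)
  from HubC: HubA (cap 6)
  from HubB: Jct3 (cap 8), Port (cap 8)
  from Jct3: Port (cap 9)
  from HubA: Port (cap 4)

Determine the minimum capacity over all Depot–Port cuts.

16

Augment Depot→Port: bottleneck 7, flow now 7.
Augment Depot→HubA→Port: bottleneck 4, flow now 11.
Augment Depot→Jct1→Jct3→Port: bottleneck 5, flow now 16.
No augmenting path remains; maximum flow = 16.
By max-flow min-cut, the minimum cut capacity equals the max flow.
In the residual graph, reachable from Depot: {Depot, Jct1, Y2, HubC, HubA}.
Min-cut edges: Depot→Port (7), Jct1→Jct3 (5), HubA→Port (4); capacity 7 + 5 + 4 = 16.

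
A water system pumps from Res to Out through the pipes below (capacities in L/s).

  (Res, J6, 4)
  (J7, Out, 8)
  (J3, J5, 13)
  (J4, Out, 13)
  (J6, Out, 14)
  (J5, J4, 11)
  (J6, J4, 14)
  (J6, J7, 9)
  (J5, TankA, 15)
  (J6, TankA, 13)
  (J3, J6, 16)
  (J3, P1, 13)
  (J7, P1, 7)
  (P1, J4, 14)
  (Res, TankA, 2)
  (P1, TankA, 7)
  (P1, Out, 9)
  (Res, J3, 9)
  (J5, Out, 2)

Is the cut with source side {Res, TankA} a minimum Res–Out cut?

Given cut capacity: 9 + 4 = 13.
Augment Res→J6→Out: bottleneck 4, flow now 4.
Augment Res→J3→J6→Out: bottleneck 9, flow now 13.
No augmenting path remains; maximum flow = 13.
Cut capacity 13 equals the max flow, so it is a minimum cut.

Yes — it is a minimum cut (capacity 13).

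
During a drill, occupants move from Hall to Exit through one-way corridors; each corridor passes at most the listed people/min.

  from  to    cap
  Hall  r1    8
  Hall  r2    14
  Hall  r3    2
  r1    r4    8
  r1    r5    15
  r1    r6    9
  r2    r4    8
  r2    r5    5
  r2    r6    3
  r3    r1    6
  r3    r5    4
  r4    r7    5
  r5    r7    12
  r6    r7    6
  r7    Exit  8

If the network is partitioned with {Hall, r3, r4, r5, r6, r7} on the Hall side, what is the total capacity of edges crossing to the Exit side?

36

Edges leaving {Hall, r3, r4, r5, r6, r7}: Hall→r1 (8), Hall→r2 (14), r3→r1 (6), r7→Exit (8).
Cut capacity = 8 + 14 + 6 + 8 = 36.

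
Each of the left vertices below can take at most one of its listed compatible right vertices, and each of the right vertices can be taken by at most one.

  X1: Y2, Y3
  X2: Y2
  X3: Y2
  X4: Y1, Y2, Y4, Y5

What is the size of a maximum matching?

3

Unit-capacity flow: source→left, listed edges, right→sink; max matching = max flow.
Augmenting path X1→Y2 (+1); matched 1.
Augmenting path X4→Y1 (+1); matched 2.
Augmenting path X2→Y2→X1→Y3 (+1); matched 3.
No augmenting path remains; maximum matching = 3.
König certificate: {X1, X4, Y2} is a vertex cover of size 3 (every listed pair touches it), so no matching can be larger.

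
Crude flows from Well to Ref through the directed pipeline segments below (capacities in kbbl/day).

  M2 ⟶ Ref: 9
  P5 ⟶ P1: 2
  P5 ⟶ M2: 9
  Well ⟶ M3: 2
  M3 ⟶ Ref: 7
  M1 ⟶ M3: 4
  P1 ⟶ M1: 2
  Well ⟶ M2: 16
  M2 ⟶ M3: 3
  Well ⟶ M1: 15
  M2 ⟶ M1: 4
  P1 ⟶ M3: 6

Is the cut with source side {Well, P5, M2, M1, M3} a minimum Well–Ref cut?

Given cut capacity: 2 + 9 + 7 = 18.
Augment Well→M2→Ref: bottleneck 9, flow now 9.
Augment Well→M3→Ref: bottleneck 2, flow now 11.
Augment Well→M2→M3→Ref: bottleneck 3, flow now 14.
Augment Well→M1→M3→Ref: bottleneck 2, flow now 16.
No augmenting path remains; maximum flow = 16.
In the residual graph, reachable from Well: {Well, M2, M1, M3}.
Min-cut edges: M2→Ref (9), M3→Ref (7); capacity 9 + 7 = 16.
Cut capacity 18 exceeds the max flow 16, so it is not minimum.

No — its capacity is 18, but the minimum cut has capacity 16.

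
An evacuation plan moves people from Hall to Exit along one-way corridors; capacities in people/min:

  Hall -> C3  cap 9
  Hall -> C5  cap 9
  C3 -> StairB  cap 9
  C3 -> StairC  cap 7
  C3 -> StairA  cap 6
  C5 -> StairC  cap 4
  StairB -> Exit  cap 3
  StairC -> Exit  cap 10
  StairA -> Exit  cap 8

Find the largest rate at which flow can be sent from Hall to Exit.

Augment Hall→C3→StairB→Exit: bottleneck 3, flow now 3.
Augment Hall→C3→StairC→Exit: bottleneck 6, flow now 9.
Augment Hall→C5→StairC→Exit: bottleneck 4, flow now 13.
No augmenting path remains; maximum flow = 13.
In the residual graph, reachable from Hall: {Hall, C5}.
Min-cut edges: Hall→C3 (9), C5→StairC (4); capacity 9 + 4 = 13.
This cut is saturated, so no flow can exceed 13.

13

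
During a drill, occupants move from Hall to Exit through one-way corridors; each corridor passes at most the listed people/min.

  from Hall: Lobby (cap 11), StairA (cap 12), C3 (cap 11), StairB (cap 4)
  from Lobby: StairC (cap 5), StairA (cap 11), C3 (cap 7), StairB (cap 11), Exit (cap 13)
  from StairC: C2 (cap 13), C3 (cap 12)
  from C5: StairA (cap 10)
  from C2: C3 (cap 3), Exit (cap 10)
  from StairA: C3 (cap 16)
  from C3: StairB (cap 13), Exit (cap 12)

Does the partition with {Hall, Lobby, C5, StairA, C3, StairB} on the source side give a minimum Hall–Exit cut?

Given cut capacity: 5 + 13 + 12 = 30.
Augment Hall→Lobby→Exit: bottleneck 11, flow now 11.
Augment Hall→C3→Exit: bottleneck 11, flow now 22.
Augment Hall→StairA→C3→Exit: bottleneck 1, flow now 23.
No augmenting path remains; maximum flow = 23.
In the residual graph, reachable from Hall: {Hall, StairA, C3, StairB}.
Min-cut edges: Hall→Lobby (11), C3→Exit (12); capacity 11 + 12 = 23.
Cut capacity 30 exceeds the max flow 23, so it is not minimum.

No — its capacity is 30, but the minimum cut has capacity 23.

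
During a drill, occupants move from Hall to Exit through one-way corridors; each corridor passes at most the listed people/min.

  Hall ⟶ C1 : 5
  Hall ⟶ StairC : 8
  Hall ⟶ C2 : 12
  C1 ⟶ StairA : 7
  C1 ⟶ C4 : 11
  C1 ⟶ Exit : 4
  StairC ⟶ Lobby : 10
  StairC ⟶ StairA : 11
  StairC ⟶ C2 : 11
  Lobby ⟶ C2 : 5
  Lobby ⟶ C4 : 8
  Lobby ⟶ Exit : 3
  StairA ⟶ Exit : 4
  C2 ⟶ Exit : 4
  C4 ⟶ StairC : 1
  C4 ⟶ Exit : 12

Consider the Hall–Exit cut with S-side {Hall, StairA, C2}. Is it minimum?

No — its capacity is 21, but the minimum cut has capacity 17.

Given cut capacity: 5 + 8 + 4 + 4 = 21.
Augment Hall→C1→Exit: bottleneck 4, flow now 4.
Augment Hall→C2→Exit: bottleneck 4, flow now 8.
Augment Hall→C1→StairA→Exit: bottleneck 1, flow now 9.
Augment Hall→StairC→Lobby→Exit: bottleneck 3, flow now 12.
Augment Hall→StairC→StairA→Exit: bottleneck 3, flow now 15.
Augment Hall→StairC→Lobby→C4→Exit: bottleneck 2, flow now 17.
No augmenting path remains; maximum flow = 17.
In the residual graph, reachable from Hall: {Hall, C2}.
Min-cut edges: Hall→C1 (5), Hall→StairC (8), C2→Exit (4); capacity 5 + 8 + 4 = 17.
Cut capacity 21 exceeds the max flow 17, so it is not minimum.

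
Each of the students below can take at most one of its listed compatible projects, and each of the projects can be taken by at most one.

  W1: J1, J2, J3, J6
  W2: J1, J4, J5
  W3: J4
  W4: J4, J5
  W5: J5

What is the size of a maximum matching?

Unit-capacity flow: source→left, listed edges, right→sink; max matching = max flow.
Augmenting path W1→J1 (+1); matched 1.
Augmenting path W2→J4 (+1); matched 2.
Augmenting path W4→J5 (+1); matched 3.
Augmenting path W3→J4→W2→J1→W1→J2 (+1); matched 4.
No augmenting path remains; maximum matching = 4.
König certificate: {W1, W2, J4, J5} is a vertex cover of size 4 (every listed pair touches it), so no matching can be larger.

4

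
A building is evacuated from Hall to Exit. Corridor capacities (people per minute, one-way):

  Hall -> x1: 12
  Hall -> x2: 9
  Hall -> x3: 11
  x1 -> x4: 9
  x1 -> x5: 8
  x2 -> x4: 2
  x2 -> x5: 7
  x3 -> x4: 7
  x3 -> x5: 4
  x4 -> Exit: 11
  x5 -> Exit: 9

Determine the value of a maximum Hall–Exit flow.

Augment Hall→x1→x4→Exit: bottleneck 9, flow now 9.
Augment Hall→x1→x5→Exit: bottleneck 3, flow now 12.
Augment Hall→x2→x4→Exit: bottleneck 2, flow now 14.
Augment Hall→x2→x5→Exit: bottleneck 6, flow now 20.
No augmenting path remains; maximum flow = 20.
In the residual graph, reachable from Hall: {Hall, x1, x2, x3, x4, x5}.
Min-cut edges: x4→Exit (11), x5→Exit (9); capacity 11 + 9 = 20.
This cut is saturated, so no flow can exceed 20.

20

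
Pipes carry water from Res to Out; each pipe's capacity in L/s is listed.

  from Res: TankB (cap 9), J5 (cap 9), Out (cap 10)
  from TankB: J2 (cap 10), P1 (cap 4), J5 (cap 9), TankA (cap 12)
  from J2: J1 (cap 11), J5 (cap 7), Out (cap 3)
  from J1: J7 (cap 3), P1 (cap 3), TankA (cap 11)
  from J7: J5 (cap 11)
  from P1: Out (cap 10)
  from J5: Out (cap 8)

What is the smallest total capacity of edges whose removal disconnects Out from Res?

Augment Res→Out: bottleneck 10, flow now 10.
Augment Res→J5→Out: bottleneck 8, flow now 18.
Augment Res→TankB→J2→Out: bottleneck 3, flow now 21.
Augment Res→TankB→P1→Out: bottleneck 4, flow now 25.
Augment Res→TankB→J2→J1→P1→Out: bottleneck 2, flow now 27.
No augmenting path remains; maximum flow = 27.
By max-flow min-cut, the minimum cut capacity equals the max flow.
In the residual graph, reachable from Res: {Res, J5}.
Min-cut edges: Res→TankB (9), Res→Out (10), J5→Out (8); capacity 9 + 10 + 8 = 27.

27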